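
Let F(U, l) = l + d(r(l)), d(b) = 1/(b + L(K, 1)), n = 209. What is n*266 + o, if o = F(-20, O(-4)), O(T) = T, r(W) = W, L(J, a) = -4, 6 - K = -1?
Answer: 444719/8 ≈ 55590.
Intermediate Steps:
K = 7 (K = 6 - 1*(-1) = 6 + 1 = 7)
d(b) = 1/(-4 + b) (d(b) = 1/(b - 4) = 1/(-4 + b))
F(U, l) = l + 1/(-4 + l)
o = -33/8 (o = (1 - 4*(-4 - 4))/(-4 - 4) = (1 - 4*(-8))/(-8) = -(1 + 32)/8 = -⅛*33 = -33/8 ≈ -4.1250)
n*266 + o = 209*266 - 33/8 = 55594 - 33/8 = 444719/8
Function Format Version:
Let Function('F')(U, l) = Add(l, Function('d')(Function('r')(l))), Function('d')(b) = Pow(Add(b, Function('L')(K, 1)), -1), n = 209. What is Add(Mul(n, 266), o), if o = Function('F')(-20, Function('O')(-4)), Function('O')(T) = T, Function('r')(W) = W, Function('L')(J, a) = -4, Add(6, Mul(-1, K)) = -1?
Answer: Rational(444719, 8) ≈ 55590.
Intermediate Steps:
K = 7 (K = Add(6, Mul(-1, -1)) = Add(6, 1) = 7)
Function('d')(b) = Pow(Add(-4, b), -1) (Function('d')(b) = Pow(Add(b, -4), -1) = Pow(Add(-4, b), -1))
Function('F')(U, l) = Add(l, Pow(Add(-4, l), -1))
o = Rational(-33, 8) (o = Mul(Pow(Add(-4, -4), -1), Add(1, Mul(-4, Add(-4, -4)))) = Mul(Pow(-8, -1), Add(1, Mul(-4, -8))) = Mul(Rational(-1, 8), Add(1, 32)) = Mul(Rational(-1, 8), 33) = Rational(-33, 8) ≈ -4.1250)
Add(Mul(n, 266), o) = Add(Mul(209, 266), Rational(-33, 8)) = Add(55594, Rational(-33, 8)) = Rational(444719, 8)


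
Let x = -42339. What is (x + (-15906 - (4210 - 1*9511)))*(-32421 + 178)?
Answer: 1707073392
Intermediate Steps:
(x + (-15906 - (4210 - 1*9511)))*(-32421 + 178) = (-42339 + (-15906 - (4210 - 1*9511)))*(-32421 + 178) = (-42339 + (-15906 - (4210 - 9511)))*(-32243) = (-42339 + (-15906 - 1*(-5301)))*(-32243) = (-42339 + (-15906 + 5301))*(-32243) = (-42339 - 10605)*(-32243) = -52944*(-32243) = 1707073392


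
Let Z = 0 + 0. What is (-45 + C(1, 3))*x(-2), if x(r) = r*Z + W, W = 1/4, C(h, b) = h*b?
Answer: -21/2 ≈ -10.500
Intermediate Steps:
C(h, b) = b*h
W = ¼ ≈ 0.25000
Z = 0
x(r) = ¼ (x(r) = r*0 + ¼ = 0 + ¼ = ¼)
(-45 + C(1, 3))*x(-2) = (-45 + 3*1)*(¼) = (-45 + 3)*(¼) = -42*¼ = -21/2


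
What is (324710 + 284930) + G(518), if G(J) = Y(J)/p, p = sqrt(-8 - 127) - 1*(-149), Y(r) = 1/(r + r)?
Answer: 14107128125589/23140096 - 3*I*sqrt(15)/23140096 ≈ 6.0964e+5 - 5.0211e-7*I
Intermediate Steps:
Y(r) = 1/(2*r)
p = 149 + 3*I*sqrt(15) (p = sqrt(-135) + 149 = 3*I*sqrt(15) + 149 = 149 + 3*I*sqrt(15) ≈ 149.0 + 11.619*I)
G(J) = 1/(2*J*(149 + 3*I*sqrt(15))) (G(J) = (1/(2*J))/(149 + 3*I*sqrt(15)) = 1/(2*J*(149 + 3*I*sqrt(15))))
(324710 + 284930) + G(518) = (324710 + 284930) + (1/2)/(518*(149 + 3*I*sqrt(15))) = 609640 + (1/2)*(1/518)/(149 + 3*I*sqrt(15)) = 609640 + 1/(1036*(149 + 3*I*sqrt(15)))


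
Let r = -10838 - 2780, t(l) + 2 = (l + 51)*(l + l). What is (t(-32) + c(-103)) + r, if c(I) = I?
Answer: -14939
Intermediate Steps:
t(l) = -2 + 2*l*(51 + l) (t(l) = -2 + (l + 51)*(l + l) = -2 + (51 + l)*(2*l) = -2 + 2*l*(51 + l))
r = -13618
(t(-32) + c(-103)) + r = ((-2 + 2*(-32)² + 102*(-32)) - 103) - 13618 = ((-2 + 2*1024 - 3264) - 103) - 13618 = ((-2 + 2048 - 3264) - 103) - 13618 = (-1218 - 103) - 13618 = -1321 - 13618 = -14939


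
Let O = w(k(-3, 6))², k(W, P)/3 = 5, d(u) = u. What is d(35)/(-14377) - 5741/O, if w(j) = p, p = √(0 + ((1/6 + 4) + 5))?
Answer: -4092827/6535 ≈ -626.29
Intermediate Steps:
k(W, P) = 15 (k(W, P) = 3*5 = 15)
p = √330/6 (p = √(0 + ((⅙ + 4) + 5)) = √(0 + (25/6 + 5)) = √(0 + 55/6) = √(55/6) = √330/6 ≈ 3.0276)
w(j) = √330/6
O = 55/6 (O = (√330/6)² = 55/6 ≈ 9.1667)
d(35)/(-14377) - 5741/O = 35/(-14377) - 5741/55/6 = 35*(-1/14377) - 5741*6/55 = -35/14377 - 34446/55 = -4092827/6535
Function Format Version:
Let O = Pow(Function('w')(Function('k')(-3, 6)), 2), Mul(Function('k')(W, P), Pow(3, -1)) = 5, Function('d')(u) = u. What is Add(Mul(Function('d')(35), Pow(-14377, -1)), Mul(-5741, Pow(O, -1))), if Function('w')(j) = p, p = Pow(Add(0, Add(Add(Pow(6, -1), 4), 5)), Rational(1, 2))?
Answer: Rational(-4092827, 6535) ≈ -626.29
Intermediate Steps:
Function('k')(W, P) = 15 (Function('k')(W, P) = Mul(3, 5) = 15)
p = Mul(Rational(1, 6), Pow(330, Rational(1, 2))) (p = Pow(Add(0, Add(Add(Rational(1, 6), 4), 5)), Rational(1, 2)) = Pow(Add(0, Add(Rational(25, 6), 5)), Rational(1, 2)) = Pow(Add(0, Rational(55, 6)), Rational(1, 2)) = Pow(Rational(55, 6), Rational(1, 2)) = Mul(Rational(1, 6), Pow(330, Rational(1, 2))) ≈ 3.0276)
Function('w')(j) = Mul(Rational(1, 6), Pow(330, Rational(1, 2)))
O = Rational(55, 6) (O = Pow(Mul(Rational(1, 6), Pow(330, Rational(1, 2))), 2) = Rational(55, 6) ≈ 9.1667)
Add(Mul(Function('d')(35), Pow(-14377, -1)), Mul(-5741, Pow(O, -1))) = Add(Mul(35, Pow(-14377, -1)), Mul(-5741, Pow(Rational(55, 6), -1))) = Add(Mul(35, Rational(-1, 14377)), Mul(-5741, Rational(6, 55))) = Add(Rational(-35, 14377), Rational(-34446, 55)) = Rational(-4092827, 6535)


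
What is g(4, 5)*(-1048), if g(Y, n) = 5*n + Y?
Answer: -30392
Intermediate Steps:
g(Y, n) = Y + 5*n
g(4, 5)*(-1048) = (4 + 5*5)*(-1048) = (4 + 25)*(-1048) = 29*(-1048) = -30392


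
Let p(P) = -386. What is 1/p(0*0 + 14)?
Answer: -1/386 ≈ -0.0025907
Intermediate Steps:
1/p(0*0 + 14) = 1/(-386) = -1/386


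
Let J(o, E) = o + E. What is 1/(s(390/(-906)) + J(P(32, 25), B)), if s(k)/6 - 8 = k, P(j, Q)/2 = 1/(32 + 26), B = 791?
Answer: 4379/3662822 ≈ 0.0011955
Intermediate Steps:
P(j, Q) = 1/29 (P(j, Q) = 2/(32 + 26) = 2/58 = 2*(1/58) = 1/29)
s(k) = 48 + 6*k
J(o, E) = E + o
1/(s(390/(-906)) + J(P(32, 25), B)) = 1/((48 + 6*(390/(-906))) + (791 + 1/29)) = 1/((48 + 6*(390*(-1/906))) + 22940/29) = 1/((48 + 6*(-65/151)) + 22940/29) = 1/((48 - 390/151) + 22940/29) = 1/(6858/151 + 22940/29) = 1/(3662822/4379) = 4379/3662822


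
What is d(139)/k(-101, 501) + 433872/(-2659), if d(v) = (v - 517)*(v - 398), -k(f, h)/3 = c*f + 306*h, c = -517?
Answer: -89257448862/546485657 ≈ -163.33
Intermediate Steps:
k(f, h) = -918*h + 1551*f (k(f, h) = -3*(-517*f + 306*h) = -918*h + 1551*f)
d(v) = (-517 + v)*(-398 + v)
d(139)/k(-101, 501) + 433872/(-2659) = (205766 + 139**2 - 915*139)/(-918*501 + 1551*(-101)) + 433872/(-2659) = (205766 + 19321 - 127185)/(-459918 - 156651) + 433872*(-1/2659) = 97902/(-616569) - 433872/2659 = 97902*(-1/616569) - 433872/2659 = -32634/205523 - 433872/2659 = -89257448862/546485657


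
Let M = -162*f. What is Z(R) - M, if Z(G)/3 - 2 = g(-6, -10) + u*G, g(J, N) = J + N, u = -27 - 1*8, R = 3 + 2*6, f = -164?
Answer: -28185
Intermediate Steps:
R = 15 (R = 3 + 12 = 15)
u = -35 (u = -27 - 8 = -35)
M = 26568 (M = -162*(-164) = 26568)
Z(G) = -42 - 105*G (Z(G) = 6 + 3*((-6 - 10) - 35*G) = 6 + 3*(-16 - 35*G) = 6 + (-48 - 105*G) = -42 - 105*G)
Z(R) - M = (-42 - 105*15) - 1*26568 = (-42 - 1575) - 26568 = -1617 - 26568 = -28185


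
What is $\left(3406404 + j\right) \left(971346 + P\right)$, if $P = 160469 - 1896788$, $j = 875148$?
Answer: $-3275271678096$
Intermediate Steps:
$P = -1736319$ ($P = 160469 - 1896788 = -1736319$)
$\left(3406404 + j\right) \left(971346 + P\right) = \left(3406404 + 875148\right) \left(971346 - 1736319\right) = 4281552 \left(-764973\right) = -3275271678096$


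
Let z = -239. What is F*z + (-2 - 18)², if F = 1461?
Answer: -348779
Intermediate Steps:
F*z + (-2 - 18)² = 1461*(-239) + (-2 - 18)² = -349179 + (-20)² = -349179 + 400 = -348779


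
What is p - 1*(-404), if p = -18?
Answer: 386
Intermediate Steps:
p - 1*(-404) = -18 - 1*(-404) = -18 + 404 = 386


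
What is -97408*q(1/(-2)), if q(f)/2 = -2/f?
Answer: -779264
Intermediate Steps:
q(f) = -4/f (q(f) = 2*(-2/f) = -4/f)
-97408*q(1/(-2)) = -(-389632)/(1/(-2)) = -(-389632)/(-1/2) = -(-389632)*(-2) = -97408*8 = -779264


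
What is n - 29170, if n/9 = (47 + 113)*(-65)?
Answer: -122770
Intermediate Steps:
n = -93600 (n = 9*((47 + 113)*(-65)) = 9*(160*(-65)) = 9*(-10400) = -93600)
n - 29170 = -93600 - 29170 = -122770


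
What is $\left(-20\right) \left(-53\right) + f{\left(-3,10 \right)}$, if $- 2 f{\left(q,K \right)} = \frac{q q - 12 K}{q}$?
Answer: $\frac{2083}{2} \approx 1041.5$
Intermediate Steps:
$f{\left(q,K \right)} = - \frac{q^{2} - 12 K}{2 q}$ ($f{\left(q,K \right)} = - \frac{\left(q q - 12 K\right) \frac{1}{q}}{2} = - \frac{\left(q^{2} - 12 K\right) \frac{1}{q}}{2} = - \frac{\frac{1}{q} \left(q^{2} - 12 K\right)}{2} = - \frac{q^{2} - 12 K}{2 q}$)
$\left(-20\right) \left(-53\right) + f{\left(-3,10 \right)} = \left(-20\right) \left(-53\right) + \left(\left(- \frac{1}{2}\right) \left(-3\right) + 6 \cdot 10 \frac{1}{-3}\right) = 1060 + \left(\frac{3}{2} + 6 \cdot 10 \left(- \frac{1}{3}\right)\right) = 1060 + \left(\frac{3}{2} - 20\right) = 1060 - \frac{37}{2} = \frac{2083}{2}$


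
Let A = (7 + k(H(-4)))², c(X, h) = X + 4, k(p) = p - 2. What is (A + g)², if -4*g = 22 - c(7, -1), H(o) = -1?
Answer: 2809/16 ≈ 175.56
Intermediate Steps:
k(p) = -2 + p
c(X, h) = 4 + X
g = -11/4 (g = -(22 - (4 + 7))/4 = -(22 - 1*11)/4 = -(22 - 11)/4 = -¼*11 = -11/4 ≈ -2.7500)
A = 16 (A = (7 + (-2 - 1))² = (7 - 3)² = 4² = 16)
(A + g)² = (16 - 11/4)² = (53/4)² = 2809/16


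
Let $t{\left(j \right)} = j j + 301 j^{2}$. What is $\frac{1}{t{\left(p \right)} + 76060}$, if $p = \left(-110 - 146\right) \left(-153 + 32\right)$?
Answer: $\frac{1}{289772874012} \approx 3.451 \cdot 10^{-12}$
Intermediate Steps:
$p = 30976$ ($p = \left(-256\right) \left(-121\right) = 30976$)
$t{\left(j \right)} = 302 j^{2}$ ($t{\left(j \right)} = j^{2} + 301 j^{2} = 302 j^{2}$)
$\frac{1}{t{\left(p \right)} + 76060} = \frac{1}{302 \cdot 30976^{2} + 76060} = \frac{1}{302 \cdot 959512576 + 76060} = \frac{1}{289772797952 + 76060} = \frac{1}{289772874012}$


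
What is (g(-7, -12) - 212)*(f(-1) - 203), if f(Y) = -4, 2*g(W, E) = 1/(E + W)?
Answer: 1667799/38 ≈ 43889.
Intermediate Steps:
g(W, E) = 1/(2*(E + W))
(g(-7, -12) - 212)*(f(-1) - 203) = (1/(2*(-12 - 7)) - 212)*(-4 - 203) = ((½)/(-19) - 212)*(-207) = ((½)*(-1/19) - 212)*(-207) = (-1/38 - 212)*(-207) = -8057/38*(-207) = 1667799/38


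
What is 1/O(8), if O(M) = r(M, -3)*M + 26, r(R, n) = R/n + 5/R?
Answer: 3/29 ≈ 0.10345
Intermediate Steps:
r(R, n) = 5/R + R/n
O(M) = 26 + M*(5/M - M/3) (O(M) = (5/M + M/(-3))*M + 26 = (5/M + M*(-1/3))*M + 26 = (5/M - M/3)*M + 26 = M*(5/M - M/3) + 26 = 26 + M*(5/M - M/3))
1/O(8) = 1/(31 - 1/3*8**2) = 1/(31 - 1/3*64) = 1/(31 - 64/3) = 1/(29/3) = 3/29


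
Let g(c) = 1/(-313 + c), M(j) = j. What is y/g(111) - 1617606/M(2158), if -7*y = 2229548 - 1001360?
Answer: 267687738483/7553 ≈ 3.5441e+7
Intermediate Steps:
y = -1228188/7 (y = -(2229548 - 1001360)/7 = -⅐*1228188 = -1228188/7 ≈ -1.7546e+5)
y/g(111) - 1617606/M(2158) = -1228188/(7*(1/(-313 + 111))) - 1617606/2158 = -1228188/(7*(1/(-202))) - 1617606*1/2158 = -1228188/(7*(-1/202)) - 808803/1079 = -1228188/7*(-202) - 808803/1079 = 248093976/7 - 808803/1079 = 267687738483/7553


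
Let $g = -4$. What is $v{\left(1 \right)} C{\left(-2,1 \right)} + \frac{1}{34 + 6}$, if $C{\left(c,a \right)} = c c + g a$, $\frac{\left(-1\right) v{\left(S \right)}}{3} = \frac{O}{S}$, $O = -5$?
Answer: $\frac{1}{40} \approx 0.025$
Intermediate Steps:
$v{\left(S \right)} = \frac{15}{S}$ ($v{\left(S \right)} = - 3 \left(- \frac{5}{S}\right) = \frac{15}{S}$)
$C{\left(c,a \right)} = c^{2} - 4 a$ ($C{\left(c,a \right)} = c c - 4 a = c^{2} - 4 a$)
$v{\left(1 \right)} C{\left(-2,1 \right)} + \frac{1}{34 + 6} = \frac{15}{1} \left(\left(-2\right)^{2} - 4\right) + \frac{1}{34 + 6} = 15 \cdot 1 \left(4 - 4\right) + \frac{1}{40} = 15 \cdot 0 + \frac{1}{40} = 0 + \frac{1}{40} = \frac{1}{40}$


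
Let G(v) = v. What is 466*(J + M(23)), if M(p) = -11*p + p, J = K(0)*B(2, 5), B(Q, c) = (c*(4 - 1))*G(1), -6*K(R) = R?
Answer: -107180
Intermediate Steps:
K(R) = -R/6
B(Q, c) = 3*c (B(Q, c) = (c*(4 - 1))*1 = (c*3)*1 = (3*c)*1 = 3*c)
J = 0 (J = (-⅙*0)*(3*5) = 0*15 = 0)
M(p) = -10*p
466*(J + M(23)) = 466*(0 - 10*23) = 466*(0 - 230) = 466*(-230) = -107180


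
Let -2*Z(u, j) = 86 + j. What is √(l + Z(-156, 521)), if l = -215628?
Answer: I*√863726/2 ≈ 464.68*I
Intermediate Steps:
Z(u, j) = -43 - j/2 (Z(u, j) = -(86 + j)/2 = -43 - j/2)
√(l + Z(-156, 521)) = √(-215628 + (-43 - ½*521)) = √(-215628 + (-43 - 521/2)) = √(-215628 - 607/2) = √(-431863/2) = I*√863726/2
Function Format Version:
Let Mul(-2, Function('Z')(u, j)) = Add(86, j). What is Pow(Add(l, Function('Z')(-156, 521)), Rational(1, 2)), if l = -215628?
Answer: Mul(Rational(1, 2), I, Pow(863726, Rational(1, 2))) ≈ Mul(464.68, I)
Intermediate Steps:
Function('Z')(u, j) = Add(-43, Mul(Rational(-1, 2), j)) (Function('Z')(u, j) = Mul(Rational(-1, 2), Add(86, j)) = Add(-43, Mul(Rational(-1, 2), j)))
Pow(Add(l, Function('Z')(-156, 521)), Rational(1, 2)) = Pow(Add(-215628, Add(-43, Mul(Rational(-1, 2), 521))), Rational(1, 2)) = Pow(Add(-215628, Add(-43, Rational(-521, 2))), Rational(1, 2)) = Pow(Add(-215628, Rational(-607, 2)), Rational(1, 2)) = Pow(Rational(-431863, 2), Rational(1, 2)) = Mul(Rational(1, 2), I, Pow(863726, Rational(1, 2)))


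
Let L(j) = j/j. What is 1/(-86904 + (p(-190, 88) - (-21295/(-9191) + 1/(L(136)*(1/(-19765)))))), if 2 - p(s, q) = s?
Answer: -9191/615331172 ≈ -1.4937e-5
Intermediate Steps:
L(j) = 1
p(s, q) = 2 - s
1/(-86904 + (p(-190, 88) - (-21295/(-9191) + 1/(L(136)*(1/(-19765)))))) = 1/(-86904 + ((2 - 1*(-190)) - (-21295/(-9191) + 1/(1*(1/(-19765)))))) = 1/(-86904 + ((2 + 190) - (-21295*(-1/9191) + 1/(-1/19765)))) = 1/(-86904 + (192 - (21295/9191 + 1*(-19765)))) = 1/(-86904 + (192 - (21295/9191 - 19765))) = 1/(-86904 + (192 - 1*(-181638820/9191))) = 1/(-86904 + (192 + 181638820/9191)) = 1/(-86904 + 183403492/9191) = 1/(-615331172/9191) = -9191/615331172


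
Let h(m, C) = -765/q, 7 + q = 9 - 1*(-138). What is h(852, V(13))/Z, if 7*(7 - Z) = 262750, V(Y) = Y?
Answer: 1/6868 ≈ 0.00014560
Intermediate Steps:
q = 140 (q = -7 + (9 - 1*(-138)) = -7 + (9 + 138) = -7 + 147 = 140)
h(m, C) = -153/28 (h(m, C) = -765/140 = -765*1/140 = -153/28)
Z = -262701/7 (Z = 7 - ⅐*262750 = 7 - 262750/7 = -262701/7 ≈ -37529.)
h(852, V(13))/Z = -153/(28*(-262701/7)) = -153/28*(-7/262701) = 1/6868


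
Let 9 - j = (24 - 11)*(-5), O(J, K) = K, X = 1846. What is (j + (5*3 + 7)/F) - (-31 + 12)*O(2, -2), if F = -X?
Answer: 33217/923 ≈ 35.988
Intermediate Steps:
j = 74 (j = 9 - (24 - 11)*(-5) = 9 - 13*(-5) = 9 - 1*(-65) = 9 + 65 = 74)
F = -1846 (F = -1*1846 = -1846)
(j + (5*3 + 7)/F) - (-31 + 12)*O(2, -2) = (74 + (5*3 + 7)/(-1846)) - (-31 + 12)*(-2) = (74 + (15 + 7)*(-1/1846)) - (-19)*(-2) = (74 + 22*(-1/1846)) - 1*38 = (74 - 11/923) - 38 = 68291/923 - 38 = 33217/923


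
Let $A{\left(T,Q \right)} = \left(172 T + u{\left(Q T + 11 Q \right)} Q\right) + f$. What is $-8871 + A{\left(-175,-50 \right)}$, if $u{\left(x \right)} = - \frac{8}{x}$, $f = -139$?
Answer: $- \frac{1603508}{41} \approx -39110.0$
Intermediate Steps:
$A{\left(T,Q \right)} = -139 + 172 T - \frac{8 Q}{11 Q + Q T}$ ($A{\left(T,Q \right)} = \left(172 T + - \frac{8}{Q T + 11 Q} Q\right) - 139 = \left(172 T + - \frac{8}{11 Q + Q T} Q\right) - 139 = \left(172 T - \frac{8 Q}{11 Q + Q T}\right) - 139 = -139 + 172 T - \frac{8 Q}{11 Q + Q T}$)
$-8871 + A{\left(-175,-50 \right)} = -8871 + \frac{-8 + \left(-139 + 172 \left(-175\right)\right) \left(11 - 175\right)}{11 - 175} = -8871 + \frac{-8 + \left(-139 - 30100\right) \left(-164\right)}{-164} = -8871 - \frac{-8 - -4959196}{164} = -8871 - \frac{-8 + 4959196}{164} = -8871 - \frac{1239797}{41} = - \frac{1603508}{41}$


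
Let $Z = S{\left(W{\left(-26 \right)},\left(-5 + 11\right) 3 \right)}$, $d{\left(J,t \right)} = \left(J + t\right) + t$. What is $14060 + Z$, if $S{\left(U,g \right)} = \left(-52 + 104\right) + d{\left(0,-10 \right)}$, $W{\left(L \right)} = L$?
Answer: $14092$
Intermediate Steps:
$d{\left(J,t \right)} = J + 2 t$
$S{\left(U,g \right)} = 32$ ($S{\left(U,g \right)} = \left(-52 + 104\right) + \left(0 + 2 \left(-10\right)\right) = 52 + \left(0 - 20\right) = 52 - 20 = 32$)
$Z = 32$
$14060 + Z = 14060 + 32 = 14092$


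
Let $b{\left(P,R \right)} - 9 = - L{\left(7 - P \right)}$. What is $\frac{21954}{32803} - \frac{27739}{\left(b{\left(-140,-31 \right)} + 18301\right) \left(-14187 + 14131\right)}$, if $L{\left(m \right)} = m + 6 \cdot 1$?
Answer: $\frac{23232573985}{33353827976} \approx 0.69655$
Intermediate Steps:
$L{\left(m \right)} = 6 + m$ ($L{\left(m \right)} = m + 6 = 6 + m$)
$b{\left(P,R \right)} = -4 + P$ ($b{\left(P,R \right)} = 9 - \left(6 - \left(-7 + P\right)\right) = 9 - \left(13 - P\right) = 9 + \left(-13 + P\right) = -4 + P$)
$\frac{21954}{32803} - \frac{27739}{\left(b{\left(-140,-31 \right)} + 18301\right) \left(-14187 + 14131\right)} = \frac{21954}{32803} - \frac{27739}{\left(\left(-4 - 140\right) + 18301\right) \left(-14187 + 14131\right)} = 21954 \cdot \frac{1}{32803} - \frac{27739}{\left(-144 + 18301\right) \left(-56\right)} = \frac{21954}{32803} - \frac{27739}{18157 \left(-56\right)} = \frac{21954}{32803} - \frac{27739}{-1016792} = \frac{21954}{32803} - - \frac{27739}{1016792} = \frac{21954}{32803} + \frac{27739}{1016792} = \frac{23232573985}{33353827976}$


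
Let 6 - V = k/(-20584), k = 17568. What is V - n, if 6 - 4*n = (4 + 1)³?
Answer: 376723/10292 ≈ 36.603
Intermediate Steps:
V = 17634/2573 (V = 6 - 17568/(-20584) = 6 - 17568*(-1)/20584 = 6 - 1*(-2196/2573) = 6 + 2196/2573 = 17634/2573 ≈ 6.8535)
n = -119/4 (n = 3/2 - (4 + 1)³/4 = 3/2 - ¼*5³ = 3/2 - ¼*125 = 3/2 - 125/4 = -119/4 ≈ -29.750)
V - n = 17634/2573 - 1*(-119/4) = 17634/2573 + 119/4 = 376723/10292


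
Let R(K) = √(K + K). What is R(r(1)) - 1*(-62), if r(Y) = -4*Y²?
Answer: 62 + 2*I*√2 ≈ 62.0 + 2.8284*I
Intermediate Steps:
R(K) = √2*√K (R(K) = √(2*K) = √2*√K)
R(r(1)) - 1*(-62) = √2*√(-4*1²) - 1*(-62) = √2*√(-4*1) + 62 = √2*√(-4) + 62 = √2*(2*I) + 62 = 2*I*√2 + 62 = 62 + 2*I*√2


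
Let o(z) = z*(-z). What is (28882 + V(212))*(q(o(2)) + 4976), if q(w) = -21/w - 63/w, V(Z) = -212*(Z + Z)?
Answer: -304846982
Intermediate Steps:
V(Z) = -424*Z
o(z) = -z²
q(w) = -84/w
(28882 + V(212))*(q(o(2)) + 4976) = (28882 - 424*212)*(-84/((-1*2²)) + 4976) = (28882 - 89888)*(-84/((-1*4)) + 4976) = -61006*(-84/(-4) + 4976) = -61006*(-84*(-¼) + 4976) = -61006*(21 + 4976) = -61006*4997 = -304846982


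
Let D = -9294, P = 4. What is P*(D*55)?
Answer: -2044680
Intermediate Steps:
P*(D*55) = 4*(-9294*55) = 4*(-511170) = -2044680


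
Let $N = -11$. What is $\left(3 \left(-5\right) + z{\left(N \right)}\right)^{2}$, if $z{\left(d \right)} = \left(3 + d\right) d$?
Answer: $5329$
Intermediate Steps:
$z{\left(d \right)} = d \left(3 + d\right)$
$\left(3 \left(-5\right) + z{\left(N \right)}\right)^{2} = \left(3 \left(-5\right) - 11 \left(3 - 11\right)\right)^{2} = \left(-15 - -88\right)^{2} = \left(-15 + 88\right)^{2} = 73^{2} = 5329$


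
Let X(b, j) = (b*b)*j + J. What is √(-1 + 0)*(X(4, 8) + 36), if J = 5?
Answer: 169*I ≈ 169.0*I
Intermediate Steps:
X(b, j) = 5 + j*b² (X(b, j) = (b*b)*j + 5 = b²*j + 5 = j*b² + 5 = 5 + j*b²)
√(-1 + 0)*(X(4, 8) + 36) = √(-1 + 0)*((5 + 8*4²) + 36) = √(-1)*((5 + 8*16) + 36) = I*((5 + 128) + 36) = I*(133 + 36) = I*169 = 169*I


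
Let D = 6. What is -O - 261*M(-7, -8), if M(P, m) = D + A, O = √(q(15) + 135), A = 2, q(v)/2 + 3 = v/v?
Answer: -2088 - √131 ≈ -2099.4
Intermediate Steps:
q(v) = -4 (q(v) = -6 + 2*(v/v) = -6 + 2*1 = -6 + 2 = -4)
O = √131 (O = √(-4 + 135) = √131 ≈ 11.446)
M(P, m) = 8 (M(P, m) = 6 + 2 = 8)
-O - 261*M(-7, -8) = -√131 - 261*8 = -√131 - 2088 = -2088 - √131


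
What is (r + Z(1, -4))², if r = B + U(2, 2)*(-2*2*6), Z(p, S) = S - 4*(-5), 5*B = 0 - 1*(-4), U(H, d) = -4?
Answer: 318096/25 ≈ 12724.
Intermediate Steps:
B = ⅘ (B = (0 - 1*(-4))/5 = (0 + 4)/5 = (⅕)*4 = ⅘ ≈ 0.80000)
Z(p, S) = 20 + S (Z(p, S) = S + 20 = 20 + S)
r = 484/5 (r = ⅘ - 4*(-2*2)*6 = ⅘ - (-16)*6 = ⅘ - 4*(-24) = ⅘ + 96 = 484/5 ≈ 96.800)
(r + Z(1, -4))² = (484/5 + (20 - 4))² = (484/5 + 16)² = (564/5)² = 318096/25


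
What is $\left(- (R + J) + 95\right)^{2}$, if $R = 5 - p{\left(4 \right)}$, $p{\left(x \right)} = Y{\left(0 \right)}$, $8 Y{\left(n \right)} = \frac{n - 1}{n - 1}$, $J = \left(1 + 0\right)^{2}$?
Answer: $\frac{508369}{64} \approx 7943.3$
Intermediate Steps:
$J = 1$ ($J = 1^{2} = 1$)
$Y{\left(n \right)} = \frac{1}{8}$ ($Y{\left(n \right)} = \frac{\left(n - 1\right) \frac{1}{n - 1}}{8} = \frac{\left(-1 + n\right) \frac{1}{-1 + n}}{8} = \frac{1}{8} \cdot 1 = \frac{1}{8}$)
$p{\left(x \right)} = \frac{1}{8}$
$R = \frac{39}{8}$ ($R = 5 - \frac{1}{8} = \frac{39}{8} \approx 4.875$)
$\left(- (R + J) + 95\right)^{2} = \left(- (\frac{39}{8} + 1) + 95\right)^{2} = \left(\left(-1\right) \frac{47}{8} + 95\right)^{2} = \left(- \frac{47}{8} + 95\right)^{2} = \left(\frac{713}{8}\right)^{2} = \frac{508369}{64}$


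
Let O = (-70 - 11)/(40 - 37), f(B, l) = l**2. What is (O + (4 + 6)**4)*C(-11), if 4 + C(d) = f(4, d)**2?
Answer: 145974801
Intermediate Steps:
O = -27 (O = -81/3 = -81*1/3 = -27)
C(d) = -4 + d**4 (C(d) = -4 + (d**2)**2 = -4 + d**4)
(O + (4 + 6)**4)*C(-11) = (-27 + (4 + 6)**4)*(-4 + (-11)**4) = (-27 + 10**4)*(-4 + 14641) = (-27 + 10000)*14637 = 9973*14637 = 145974801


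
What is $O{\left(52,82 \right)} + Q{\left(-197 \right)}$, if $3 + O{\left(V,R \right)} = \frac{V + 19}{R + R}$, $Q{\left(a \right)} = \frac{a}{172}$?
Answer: $- \frac{6545}{1763} \approx -3.7124$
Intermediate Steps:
$Q{\left(a \right)} = \frac{a}{172}$ ($Q{\left(a \right)} = a \frac{1}{172} = \frac{a}{172}$)
$O{\left(V,R \right)} = -3 + \frac{19 + V}{2 R}$ ($O{\left(V,R \right)} = -3 + \frac{V + 19}{R + R} = -3 + \frac{19 + V}{2 R}$)
$O{\left(52,82 \right)} + Q{\left(-197 \right)} = \frac{19 + 52 - 492}{2 \cdot 82} + \frac{1}{172} \left(-197\right) = \frac{1}{2} \cdot \frac{1}{82} \left(19 + 52 - 492\right) - \frac{197}{172} = \frac{1}{2} \cdot \frac{1}{82} \left(-421\right) - \frac{197}{172} = - \frac{421}{164} - \frac{197}{172} = - \frac{6545}{1763}$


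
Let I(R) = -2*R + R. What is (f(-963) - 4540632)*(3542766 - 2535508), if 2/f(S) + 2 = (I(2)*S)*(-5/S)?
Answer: -9147175310483/2 ≈ -4.5736e+12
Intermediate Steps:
I(R) = -R
f(S) = ¼ (f(S) = 2/(-2 + ((-1*2)*S)*(-5/S)) = 2/(-2 + (-2*S)*(-5/S)) = 2/(-2 + 10) = 2/8 = 2*(⅛) = ¼)
(f(-963) - 4540632)*(3542766 - 2535508) = (¼ - 4540632)*(3542766 - 2535508) = -18162527/4*1007258 = -9147175310483/2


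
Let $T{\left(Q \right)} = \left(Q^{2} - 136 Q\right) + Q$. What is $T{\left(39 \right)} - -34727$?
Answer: $30983$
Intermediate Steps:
$T{\left(Q \right)} = Q^{2} - 135 Q$
$T{\left(39 \right)} - -34727 = 39 \left(-135 + 39\right) - -34727 = 39 \left(-96\right) + 34727 = -3744 + 34727 = 30983$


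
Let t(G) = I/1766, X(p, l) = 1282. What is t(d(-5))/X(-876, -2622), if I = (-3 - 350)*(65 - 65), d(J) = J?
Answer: 0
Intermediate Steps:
I = 0 (I = -353*0 = 0)
t(G) = 0 (t(G) = 0/1766 = 0*(1/1766) = 0)
t(d(-5))/X(-876, -2622) = 0/1282 = 0*(1/1282) = 0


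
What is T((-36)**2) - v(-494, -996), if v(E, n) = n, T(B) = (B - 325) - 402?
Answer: 1565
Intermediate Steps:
T(B) = -727 + B (T(B) = (-325 + B) - 402 = -727 + B)
T((-36)**2) - v(-494, -996) = (-727 + (-36)**2) - 1*(-996) = (-727 + 1296) + 996 = 569 + 996 = 1565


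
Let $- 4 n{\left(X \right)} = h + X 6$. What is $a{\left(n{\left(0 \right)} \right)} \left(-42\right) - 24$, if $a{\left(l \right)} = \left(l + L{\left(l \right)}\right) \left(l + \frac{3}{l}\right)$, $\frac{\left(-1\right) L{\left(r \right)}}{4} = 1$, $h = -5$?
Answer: $\frac{15903}{40} \approx 397.58$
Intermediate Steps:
$L{\left(r \right)} = -4$ ($L{\left(r \right)} = \left(-4\right) 1 = -4$)
$n{\left(X \right)} = \frac{5}{4} - \frac{3 X}{2}$ ($n{\left(X \right)} = - \frac{-5 + X 6}{4} = - \frac{-5 + 6 X}{4} = \frac{5}{4} - \frac{3 X}{2}$)
$a{\left(l \right)} = \left(-4 + l\right) \left(l + \frac{3}{l}\right)$ ($a{\left(l \right)} = \left(l - 4\right) \left(l + \frac{3}{l}\right) = \left(-4 + l\right) \left(l + \frac{3}{l}\right)$)
$a{\left(n{\left(0 \right)} \right)} \left(-42\right) - 24 = \left(3 + \left(\frac{5}{4} - 0\right)^{2} - \frac{12}{\frac{5}{4} - 0} - 4 \left(\frac{5}{4} - 0\right)\right) \left(-42\right) - 24 = \left(3 + \left(\frac{5}{4} + 0\right)^{2} - \frac{12}{\frac{5}{4} + 0} - 4 \left(\frac{5}{4} + 0\right)\right) \left(-42\right) - 24 = \left(3 + \left(\frac{5}{4}\right)^{2} - \frac{12}{\frac{5}{4}} - 5\right) \left(-42\right) - 24 = \left(3 + \frac{25}{16} - \frac{48}{5} - 5\right) \left(-42\right) - 24 = \left(- \frac{803}{80}\right) \left(-42\right) - 24 = \frac{16863}{40} - 24 = \frac{15903}{40}$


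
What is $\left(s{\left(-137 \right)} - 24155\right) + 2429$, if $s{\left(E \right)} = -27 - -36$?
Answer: $-21717$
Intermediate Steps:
$s{\left(E \right)} = 9$ ($s{\left(E \right)} = -27 + 36 = 9$)
$\left(s{\left(-137 \right)} - 24155\right) + 2429 = \left(9 - 24155\right) + 2429 = -24146 + 2429 = -21717$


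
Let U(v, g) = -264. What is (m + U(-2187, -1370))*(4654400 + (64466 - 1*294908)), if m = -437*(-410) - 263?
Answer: 790309128994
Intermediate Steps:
m = 178907 (m = 179170 - 263 = 178907)
(m + U(-2187, -1370))*(4654400 + (64466 - 1*294908)) = (178907 - 264)*(4654400 + (64466 - 1*294908)) = 178643*(4654400 + (64466 - 294908)) = 178643*(4654400 - 230442) = 178643*4423958 = 790309128994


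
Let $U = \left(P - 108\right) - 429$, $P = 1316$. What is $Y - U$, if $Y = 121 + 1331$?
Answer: $673$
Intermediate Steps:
$Y = 1452$
$U = 779$ ($U = \left(1316 - 108\right) - 429 = 1208 - 429 = 779$)
$Y - U = 1452 - 779 = 673$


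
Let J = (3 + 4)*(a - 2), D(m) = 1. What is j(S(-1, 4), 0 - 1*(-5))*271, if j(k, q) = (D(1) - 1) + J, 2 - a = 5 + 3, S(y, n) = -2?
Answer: -15176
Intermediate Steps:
a = -6 (a = 2 - (5 + 3) = 2 - 1*8 = 2 - 8 = -6)
J = -56 (J = (3 + 4)*(-6 - 2) = 7*(-8) = -56)
j(k, q) = -56 (j(k, q) = (1 - 1) - 56 = 0 - 56 = -56)
j(S(-1, 4), 0 - 1*(-5))*271 = -56*271 = -15176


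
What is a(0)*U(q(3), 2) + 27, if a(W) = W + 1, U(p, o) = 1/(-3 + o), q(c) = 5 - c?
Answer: 26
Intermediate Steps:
a(W) = 1 + W
a(0)*U(q(3), 2) + 27 = (1 + 0)/(-3 + 2) + 27 = 1/(-1) + 27 = 1*(-1) + 27 = -1 + 27 = 26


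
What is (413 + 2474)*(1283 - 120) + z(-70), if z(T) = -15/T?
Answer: 47006137/14 ≈ 3.3576e+6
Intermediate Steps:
(413 + 2474)*(1283 - 120) + z(-70) = (413 + 2474)*(1283 - 120) - 15/(-70) = 2887*1163 - 15*(-1/70) = 3357581 + 3/14 = 47006137/14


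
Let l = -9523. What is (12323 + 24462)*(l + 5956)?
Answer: -131212095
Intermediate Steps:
(12323 + 24462)*(l + 5956) = (12323 + 24462)*(-9523 + 5956) = 36785*(-3567) = -131212095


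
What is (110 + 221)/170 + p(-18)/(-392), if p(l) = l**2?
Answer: 4667/4165 ≈ 1.1205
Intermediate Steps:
(110 + 221)/170 + p(-18)/(-392) = (110 + 221)/170 + (-18)**2/(-392) = 331*(1/170) + 324*(-1/392) = 331/170 - 81/98 = 4667/4165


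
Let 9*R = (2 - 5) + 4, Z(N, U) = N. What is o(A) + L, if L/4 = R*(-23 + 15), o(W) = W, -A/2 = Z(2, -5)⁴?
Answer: -320/9 ≈ -35.556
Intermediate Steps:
R = ⅑ (R = ((2 - 5) + 4)/9 = (-3 + 4)/9 = (⅑)*1 = ⅑ ≈ 0.11111)
A = -32 (A = -2*2⁴ = -2*16 = -32)
L = -32/9 (L = 4*((-23 + 15)/9) = 4*((⅑)*(-8)) = 4*(-8/9) = -32/9 ≈ -3.5556)
o(A) + L = -32 - 32/9 = -320/9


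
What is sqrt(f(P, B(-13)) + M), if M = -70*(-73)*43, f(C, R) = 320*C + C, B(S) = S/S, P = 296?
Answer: sqrt(314746) ≈ 561.02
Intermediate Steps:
B(S) = 1
f(C, R) = 321*C
M = 219730 (M = 5110*43 = 219730)
sqrt(f(P, B(-13)) + M) = sqrt(321*296 + 219730) = sqrt(95016 + 219730) = sqrt(314746)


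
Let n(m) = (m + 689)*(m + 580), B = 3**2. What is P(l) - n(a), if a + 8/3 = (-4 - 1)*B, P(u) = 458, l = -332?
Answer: -3068506/9 ≈ -3.4095e+5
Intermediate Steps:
B = 9
a = -143/3 (a = -8/3 + (-4 - 1)*9 = -8/3 - 5*9 = -8/3 - 45 = -143/3 ≈ -47.667)
n(m) = (580 + m)*(689 + m) (n(m) = (689 + m)*(580 + m) = (580 + m)*(689 + m))
P(l) - n(a) = 458 - (399620 + (-143/3)**2 + 1269*(-143/3)) = 458 - (399620 + 20449/9 - 60489) = 458 - 1*3072628/9 = 458 - 3072628/9 = -3068506/9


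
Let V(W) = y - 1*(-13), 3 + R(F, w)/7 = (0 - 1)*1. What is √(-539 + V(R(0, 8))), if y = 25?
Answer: I*√501 ≈ 22.383*I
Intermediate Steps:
R(F, w) = -28 (R(F, w) = -21 + 7*((0 - 1)*1) = -21 + 7*(-1*1) = -21 + 7*(-1) = -21 - 7 = -28)
V(W) = 38 (V(W) = 25 - 1*(-13) = 25 + 13 = 38)
√(-539 + V(R(0, 8))) = √(-539 + 38) = √(-501) = I*√501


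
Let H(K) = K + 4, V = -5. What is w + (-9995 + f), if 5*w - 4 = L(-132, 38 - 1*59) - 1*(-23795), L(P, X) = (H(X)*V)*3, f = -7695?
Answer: -64396/5 ≈ -12879.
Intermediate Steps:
H(K) = 4 + K
L(P, X) = -60 - 15*X (L(P, X) = ((4 + X)*(-5))*3 = (-20 - 5*X)*3 = -60 - 15*X)
w = 24054/5 (w = 4/5 + ((-60 - 15*(38 - 1*59)) - 1*(-23795))/5 = 4/5 + ((-60 - 15*(38 - 59)) + 23795)/5 = 4/5 + ((-60 - 15*(-21)) + 23795)/5 = 4/5 + ((-60 + 315) + 23795)/5 = 4/5 + (255 + 23795)/5 = 4/5 + (1/5)*24050 = 4/5 + 4810 = 24054/5 ≈ 4810.8)
w + (-9995 + f) = 24054/5 + (-9995 - 7695) = 24054/5 - 17690 = -64396/5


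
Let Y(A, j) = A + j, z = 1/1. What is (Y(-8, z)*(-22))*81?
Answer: 12474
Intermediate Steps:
z = 1 (z = 1*1 = 1)
(Y(-8, z)*(-22))*81 = ((-8 + 1)*(-22))*81 = -7*(-22)*81 = 154*81 = 12474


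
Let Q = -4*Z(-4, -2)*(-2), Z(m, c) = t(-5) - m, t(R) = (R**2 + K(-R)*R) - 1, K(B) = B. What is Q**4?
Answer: 331776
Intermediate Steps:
t(R) = -1 (t(R) = (R**2 + (-R)*R) - 1 = (R**2 - R**2) - 1 = 0 - 1 = -1)
Z(m, c) = -1 - m
Q = 24 (Q = -4*(-1 - 1*(-4))*(-2) = -4*(-1 + 4)*(-2) = -4*3*(-2) = -12*(-2) = 24)
Q**4 = 24**4 = 331776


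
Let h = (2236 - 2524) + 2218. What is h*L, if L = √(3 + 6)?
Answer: 5790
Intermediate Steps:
L = 3 (L = √9 = 3)
h = 1930 (h = -288 + 2218 = 1930)
h*L = 1930*3 = 5790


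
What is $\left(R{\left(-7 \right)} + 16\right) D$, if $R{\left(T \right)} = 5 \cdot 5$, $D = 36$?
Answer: $1476$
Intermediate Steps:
$R{\left(T \right)} = 25$
$\left(R{\left(-7 \right)} + 16\right) D = \left(25 + 16\right) 36 = 41 \cdot 36 = 1476$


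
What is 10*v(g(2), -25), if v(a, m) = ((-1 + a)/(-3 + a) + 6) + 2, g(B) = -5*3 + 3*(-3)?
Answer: 2410/27 ≈ 89.259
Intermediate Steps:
g(B) = -24 (g(B) = -15 - 9 = -24)
v(a, m) = 8 + (-1 + a)/(-3 + a) (v(a, m) = ((-1 + a)/(-3 + a) + 6) + 2 = (6 + (-1 + a)/(-3 + a)) + 2 = 8 + (-1 + a)/(-3 + a))
10*v(g(2), -25) = 10*((-25 + 9*(-24))/(-3 - 24)) = 10*((-25 - 216)/(-27)) = 10*(-1/27*(-241)) = 10*(241/27) = 2410/27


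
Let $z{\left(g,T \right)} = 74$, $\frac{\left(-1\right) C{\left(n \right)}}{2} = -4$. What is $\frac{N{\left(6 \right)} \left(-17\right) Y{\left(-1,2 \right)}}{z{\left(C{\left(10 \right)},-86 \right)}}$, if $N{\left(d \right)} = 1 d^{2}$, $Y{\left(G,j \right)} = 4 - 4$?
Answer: $0$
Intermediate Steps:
$Y{\left(G,j \right)} = 0$
$C{\left(n \right)} = 8$ ($C{\left(n \right)} = \left(-2\right) \left(-4\right) = 8$)
$N{\left(d \right)} = d^{2}$
$\frac{N{\left(6 \right)} \left(-17\right) Y{\left(-1,2 \right)}}{z{\left(C{\left(10 \right)},-86 \right)}} = \frac{6^{2} \left(-17\right) 0}{74} = 36 \left(-17\right) 0 \cdot \frac{1}{74} = \left(-612\right) 0 \cdot \frac{1}{74} = 0 \cdot \frac{1}{74} = 0$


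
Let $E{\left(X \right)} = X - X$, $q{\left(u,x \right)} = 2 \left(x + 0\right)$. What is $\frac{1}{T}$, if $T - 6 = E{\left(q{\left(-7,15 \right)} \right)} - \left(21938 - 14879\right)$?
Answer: $- \frac{1}{7053} \approx -0.00014178$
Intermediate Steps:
$q{\left(u,x \right)} = 2 x$
$E{\left(X \right)} = 0$
$T = -7053$ ($T = 6 + \left(0 - \left(21938 - 14879\right)\right) = 6 + \left(0 - 7059\right) = 6 - 7059 = -7053$)
$\frac{1}{T} = \frac{1}{-7053} = - \frac{1}{7053}$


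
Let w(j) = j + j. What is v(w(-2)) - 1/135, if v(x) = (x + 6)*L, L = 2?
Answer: 539/135 ≈ 3.9926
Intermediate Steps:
w(j) = 2*j
v(x) = 12 + 2*x (v(x) = (x + 6)*2 = (6 + x)*2 = 12 + 2*x)
v(w(-2)) - 1/135 = (12 + 2*(2*(-2))) - 1/135 = (12 + 2*(-4)) - 1*1/135 = (12 - 8) - 1/135 = 4 - 1/135 = 539/135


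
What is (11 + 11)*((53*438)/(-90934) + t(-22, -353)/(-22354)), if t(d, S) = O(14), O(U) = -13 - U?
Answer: -2840587959/508184659 ≈ -5.5897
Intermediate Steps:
t(d, S) = -27 (t(d, S) = -13 - 1*14 = -13 - 14 = -27)
(11 + 11)*((53*438)/(-90934) + t(-22, -353)/(-22354)) = (11 + 11)*((53*438)/(-90934) - 27/(-22354)) = 22*(23214*(-1/90934) - 27*(-1/22354)) = 22*(-11607/45467 + 27/22354) = 22*(-258235269/1016369318) = -2840587959/508184659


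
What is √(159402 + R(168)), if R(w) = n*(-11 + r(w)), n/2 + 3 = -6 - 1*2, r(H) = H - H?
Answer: 2*√39911 ≈ 399.55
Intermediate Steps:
r(H) = 0
n = -22 (n = -6 + 2*(-6 - 1*2) = -6 + 2*(-6 - 2) = -6 + 2*(-8) = -6 - 16 = -22)
R(w) = 242 (R(w) = -22*(-11 + 0) = -22*(-11) = 242)
√(159402 + R(168)) = √(159402 + 242) = √159644 = 2*√39911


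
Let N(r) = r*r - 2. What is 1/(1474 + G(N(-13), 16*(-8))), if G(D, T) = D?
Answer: 1/1641 ≈ 0.00060938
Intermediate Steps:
N(r) = -2 + r**2 (N(r) = r**2 - 2 = -2 + r**2)
1/(1474 + G(N(-13), 16*(-8))) = 1/(1474 + (-2 + (-13)**2)) = 1/(1474 + (-2 + 169)) = 1/(1474 + 167) = 1/1641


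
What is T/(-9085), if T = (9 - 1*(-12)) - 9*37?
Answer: 312/9085 ≈ 0.034342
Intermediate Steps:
T = -312 (T = (9 + 12) - 333 = 21 - 333 = -312)
T/(-9085) = -312/(-9085) = -312*(-1/9085) = 312/9085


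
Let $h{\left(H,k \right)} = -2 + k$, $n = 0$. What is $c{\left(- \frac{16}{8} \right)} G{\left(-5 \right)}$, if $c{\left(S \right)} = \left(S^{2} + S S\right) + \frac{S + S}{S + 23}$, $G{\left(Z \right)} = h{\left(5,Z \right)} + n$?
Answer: $- \frac{164}{3} \approx -54.667$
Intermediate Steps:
$G{\left(Z \right)} = -2 + Z$ ($G{\left(Z \right)} = \left(-2 + Z\right) + 0 = -2 + Z$)
$c{\left(S \right)} = 2 S^{2} + \frac{2 S}{23 + S}$ ($c{\left(S \right)} = \left(S^{2} + S^{2}\right) + \frac{2 S}{23 + S} = 2 S^{2} + \frac{2 S}{23 + S}$)
$c{\left(- \frac{16}{8} \right)} G{\left(-5 \right)} = \frac{2 \left(- \frac{16}{8}\right) \left(1 + \left(- \frac{16}{8}\right)^{2} + 23 \left(- \frac{16}{8}\right)\right)}{23 - \frac{16}{8}} \left(-2 - 5\right) = \frac{2 \left(\left(-16\right) \frac{1}{8}\right) \left(1 + \left(\left(-16\right) \frac{1}{8}\right)^{2} + 23 \left(\left(-16\right) \frac{1}{8}\right)\right)}{23 - 2} \left(-7\right) = 2 \left(-2\right) \frac{1}{23 - 2} \left(1 + \left(-2\right)^{2} + 23 \left(-2\right)\right) \left(-7\right) = 2 \left(-2\right) \frac{1}{21} \left(1 + 4 - 46\right) \left(-7\right) = 2 \left(-2\right) \frac{1}{21} \left(-41\right) \left(-7\right) = \frac{164}{21} \left(-7\right) = - \frac{164}{3}$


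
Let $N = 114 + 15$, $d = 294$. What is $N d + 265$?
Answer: $38191$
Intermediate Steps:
$N = 129$
$N d + 265 = 129 \cdot 294 + 265 = 37926 + 265 = 38191$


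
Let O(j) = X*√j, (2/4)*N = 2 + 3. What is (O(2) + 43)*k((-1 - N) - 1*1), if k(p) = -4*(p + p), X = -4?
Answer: 4128 - 384*√2 ≈ 3584.9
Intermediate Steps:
N = 10 (N = 2*(2 + 3) = 2*5 = 10)
O(j) = -4*√j
k(p) = -8*p
(O(2) + 43)*k((-1 - N) - 1*1) = (-4*√2 + 43)*(-8*((-1 - 1*10) - 1*1)) = (43 - 4*√2)*(-8*((-1 - 10) - 1)) = (43 - 4*√2)*(-8*(-11 - 1)) = (43 - 4*√2)*(-8*(-12)) = (43 - 4*√2)*96 = 4128 - 384*√2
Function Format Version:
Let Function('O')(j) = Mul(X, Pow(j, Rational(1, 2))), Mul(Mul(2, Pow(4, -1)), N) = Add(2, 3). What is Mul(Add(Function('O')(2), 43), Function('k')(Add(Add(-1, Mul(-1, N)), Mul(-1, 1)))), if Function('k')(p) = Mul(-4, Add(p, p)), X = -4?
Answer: Add(4128, Mul(-384, Pow(2, Rational(1, 2)))) ≈ 3584.9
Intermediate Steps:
N = 10 (N = Mul(2, Add(2, 3)) = Mul(2, 5) = 10)
Function('O')(j) = Mul(-4, Pow(j, Rational(1, 2)))
Function('k')(p) = Mul(-8, p) (Function('k')(p) = Mul(-4, Mul(2, p)) = Mul(-8, p))
Mul(Add(Function('O')(2), 43), Function('k')(Add(Add(-1, Mul(-1, N)), Mul(-1, 1)))) = Mul(Add(Mul(-4, Pow(2, Rational(1, 2))), 43), Mul(-8, Add(Add(-1, Mul(-1, 10)), Mul(-1, 1)))) = Mul(Add(43, Mul(-4, Pow(2, Rational(1, 2)))), Mul(-8, Add(Add(-1, -10), -1))) = Mul(Add(43, Mul(-4, Pow(2, Rational(1, 2)))), Mul(-8, Add(-11, -1))) = Mul(Add(43, Mul(-4, Pow(2, Rational(1, 2)))), Mul(-8, -12)) = Mul(Add(43, Mul(-4, Pow(2, Rational(1, 2)))), 96) = Add(4128, Mul(-384, Pow(2, Rational(1, 2))))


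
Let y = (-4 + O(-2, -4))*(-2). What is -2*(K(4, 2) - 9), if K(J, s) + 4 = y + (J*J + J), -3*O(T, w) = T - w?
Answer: -98/3 ≈ -32.667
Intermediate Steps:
O(T, w) = -T/3 + w/3 (O(T, w) = -(T - w)/3 = -T/3 + w/3)
y = 28/3 (y = (-4 + (-1/3*(-2) + (1/3)*(-4)))*(-2) = (-4 + (2/3 - 4/3))*(-2) = (-4 - 2/3)*(-2) = -14/3*(-2) = 28/3 ≈ 9.3333)
K(J, s) = 16/3 + J + J**2 (K(J, s) = -4 + (28/3 + (J*J + J)) = -4 + (28/3 + (J**2 + J)) = -4 + (28/3 + (J + J**2)) = -4 + (28/3 + J + J**2) = 16/3 + J + J**2)
-2*(K(4, 2) - 9) = -2*((16/3 + 4 + 4**2) - 9) = -2*((16/3 + 4 + 16) - 9) = -2*(76/3 - 9) = -2*49/3 = -98/3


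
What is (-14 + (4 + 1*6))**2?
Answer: 16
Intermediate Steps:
(-14 + (4 + 1*6))**2 = (-14 + (4 + 6))**2 = (-14 + 10)**2 = (-4)**2 = 16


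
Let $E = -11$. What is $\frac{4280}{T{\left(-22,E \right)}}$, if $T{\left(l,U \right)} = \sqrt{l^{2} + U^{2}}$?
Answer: $\frac{856 \sqrt{5}}{11} \approx 174.01$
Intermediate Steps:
$T{\left(l,U \right)} = \sqrt{U^{2} + l^{2}}$
$\frac{4280}{T{\left(-22,E \right)}} = \frac{4280}{\sqrt{\left(-11\right)^{2} + \left(-22\right)^{2}}} = \frac{4280}{\sqrt{121 + 484}} = \frac{4280}{\sqrt{605}} = \frac{4280}{11 \sqrt{5}} = 4280 \frac{\sqrt{5}}{55} = \frac{856 \sqrt{5}}{11}$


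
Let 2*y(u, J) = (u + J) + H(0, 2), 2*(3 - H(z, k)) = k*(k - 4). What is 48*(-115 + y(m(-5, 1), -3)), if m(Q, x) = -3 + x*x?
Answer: -5520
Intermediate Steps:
H(z, k) = 3 - k*(-4 + k)/2 (H(z, k) = 3 - k*(k - 4)/2 = 3 - k*(-4 + k)/2)
m(Q, x) = -3 + x²
y(u, J) = 5/2 + J/2 + u/2 (y(u, J) = ((u + J) + (3 + 2*2 - ½*2²))/2 = ((J + u) + (3 + 4 - ½*4))/2 = ((J + u) + (3 + 4 - 2))/2 = ((J + u) + 5)/2 = (5 + J + u)/2 = 5/2 + J/2 + u/2)
48*(-115 + y(m(-5, 1), -3)) = 48*(-115 + (5/2 + (½)*(-3) + (-3 + 1²)/2)) = 48*(-115 + (5/2 - 3/2 + (-3 + 1)/2)) = 48*(-115 + (5/2 - 3/2 + (½)*(-2))) = 48*(-115 + (5/2 - 3/2 - 1)) = 48*(-115 + 0) = 48*(-115) = -5520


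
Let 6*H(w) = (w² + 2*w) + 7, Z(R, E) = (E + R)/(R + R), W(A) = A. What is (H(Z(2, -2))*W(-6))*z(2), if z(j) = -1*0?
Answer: 0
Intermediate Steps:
z(j) = 0
Z(R, E) = (E + R)/(2*R) (Z(R, E) = (E + R)/((2*R)) = (E + R)*(1/(2*R)) = (E + R)/(2*R))
H(w) = 7/6 + w/3 + w²/6 (H(w) = ((w² + 2*w) + 7)/6 = (7 + w² + 2*w)/6 = 7/6 + w/3 + w²/6)
(H(Z(2, -2))*W(-6))*z(2) = ((7/6 + ((½)*(-2 + 2)/2)/3 + ((½)*(-2 + 2)/2)²/6)*(-6))*0 = ((7/6 + ((½)*(½)*0)/3 + ((½)*(½)*0)²/6)*(-6))*0 = ((7/6 + (⅓)*0 + (⅙)*0²)*(-6))*0 = ((7/6 + 0 + (⅙)*0)*(-6))*0 = ((7/6 + 0 + 0)*(-6))*0 = ((7/6)*(-6))*0 = -7*0 = 0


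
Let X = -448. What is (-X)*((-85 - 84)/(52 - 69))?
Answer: 75712/17 ≈ 4453.6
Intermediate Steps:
(-X)*((-85 - 84)/(52 - 69)) = (-1*(-448))*((-85 - 84)/(52 - 69)) = 448*(-169/(-17)) = 448*(-169*(-1/17)) = 448*(169/17) = 75712/17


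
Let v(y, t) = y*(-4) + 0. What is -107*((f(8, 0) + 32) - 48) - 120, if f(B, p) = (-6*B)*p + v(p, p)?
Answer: 1592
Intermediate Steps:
v(y, t) = -4*y (v(y, t) = -4*y + 0 = -4*y)
f(B, p) = -4*p - 6*B*p (f(B, p) = (-6*B)*p - 4*p = -6*B*p - 4*p = -4*p - 6*B*p)
-107*((f(8, 0) + 32) - 48) - 120 = -107*((2*0*(-2 - 3*8) + 32) - 48) - 120 = -107*((2*0*(-2 - 24) + 32) - 48) - 120 = -107*((2*0*(-26) + 32) - 48) - 120 = -107*((0 + 32) - 48) - 120 = -107*(32 - 48) - 120 = -107*(-16) - 120 = 1712 - 120 = 1592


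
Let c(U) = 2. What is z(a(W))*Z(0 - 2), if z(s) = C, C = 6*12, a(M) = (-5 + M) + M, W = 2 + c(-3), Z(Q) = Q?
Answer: -144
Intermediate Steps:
W = 4 (W = 2 + 2 = 4)
a(M) = -5 + 2*M
C = 72
z(s) = 72
z(a(W))*Z(0 - 2) = 72*(0 - 2) = 72*(-2) = -144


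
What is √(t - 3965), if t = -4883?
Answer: 4*I*√553 ≈ 94.064*I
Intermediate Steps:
√(t - 3965) = √(-4883 - 3965) = √(-8848) = 4*I*√553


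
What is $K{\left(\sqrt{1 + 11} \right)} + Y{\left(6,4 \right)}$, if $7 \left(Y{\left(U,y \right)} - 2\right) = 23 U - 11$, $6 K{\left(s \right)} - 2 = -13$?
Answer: $\frac{769}{42} \approx 18.31$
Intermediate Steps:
$K{\left(s \right)} = - \frac{11}{6}$ ($K{\left(s \right)} = \frac{1}{3} + \frac{1}{6} \left(-13\right) = \frac{1}{3} - \frac{13}{6} = - \frac{11}{6}$)
$Y{\left(U,y \right)} = \frac{3}{7} + \frac{23 U}{7}$ ($Y{\left(U,y \right)} = 2 + \frac{23 U - 11}{7} = 2 + \frac{-11 + 23 U}{7} = 2 + \left(- \frac{11}{7} + \frac{23 U}{7}\right) = \frac{3}{7} + \frac{23 U}{7}$)
$K{\left(\sqrt{1 + 11} \right)} + Y{\left(6,4 \right)} = - \frac{11}{6} + \left(\frac{3}{7} + \frac{23}{7} \cdot 6\right) = - \frac{11}{6} + \left(\frac{3}{7} + \frac{138}{7}\right) = - \frac{11}{6} + \frac{141}{7} = \frac{769}{42}$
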